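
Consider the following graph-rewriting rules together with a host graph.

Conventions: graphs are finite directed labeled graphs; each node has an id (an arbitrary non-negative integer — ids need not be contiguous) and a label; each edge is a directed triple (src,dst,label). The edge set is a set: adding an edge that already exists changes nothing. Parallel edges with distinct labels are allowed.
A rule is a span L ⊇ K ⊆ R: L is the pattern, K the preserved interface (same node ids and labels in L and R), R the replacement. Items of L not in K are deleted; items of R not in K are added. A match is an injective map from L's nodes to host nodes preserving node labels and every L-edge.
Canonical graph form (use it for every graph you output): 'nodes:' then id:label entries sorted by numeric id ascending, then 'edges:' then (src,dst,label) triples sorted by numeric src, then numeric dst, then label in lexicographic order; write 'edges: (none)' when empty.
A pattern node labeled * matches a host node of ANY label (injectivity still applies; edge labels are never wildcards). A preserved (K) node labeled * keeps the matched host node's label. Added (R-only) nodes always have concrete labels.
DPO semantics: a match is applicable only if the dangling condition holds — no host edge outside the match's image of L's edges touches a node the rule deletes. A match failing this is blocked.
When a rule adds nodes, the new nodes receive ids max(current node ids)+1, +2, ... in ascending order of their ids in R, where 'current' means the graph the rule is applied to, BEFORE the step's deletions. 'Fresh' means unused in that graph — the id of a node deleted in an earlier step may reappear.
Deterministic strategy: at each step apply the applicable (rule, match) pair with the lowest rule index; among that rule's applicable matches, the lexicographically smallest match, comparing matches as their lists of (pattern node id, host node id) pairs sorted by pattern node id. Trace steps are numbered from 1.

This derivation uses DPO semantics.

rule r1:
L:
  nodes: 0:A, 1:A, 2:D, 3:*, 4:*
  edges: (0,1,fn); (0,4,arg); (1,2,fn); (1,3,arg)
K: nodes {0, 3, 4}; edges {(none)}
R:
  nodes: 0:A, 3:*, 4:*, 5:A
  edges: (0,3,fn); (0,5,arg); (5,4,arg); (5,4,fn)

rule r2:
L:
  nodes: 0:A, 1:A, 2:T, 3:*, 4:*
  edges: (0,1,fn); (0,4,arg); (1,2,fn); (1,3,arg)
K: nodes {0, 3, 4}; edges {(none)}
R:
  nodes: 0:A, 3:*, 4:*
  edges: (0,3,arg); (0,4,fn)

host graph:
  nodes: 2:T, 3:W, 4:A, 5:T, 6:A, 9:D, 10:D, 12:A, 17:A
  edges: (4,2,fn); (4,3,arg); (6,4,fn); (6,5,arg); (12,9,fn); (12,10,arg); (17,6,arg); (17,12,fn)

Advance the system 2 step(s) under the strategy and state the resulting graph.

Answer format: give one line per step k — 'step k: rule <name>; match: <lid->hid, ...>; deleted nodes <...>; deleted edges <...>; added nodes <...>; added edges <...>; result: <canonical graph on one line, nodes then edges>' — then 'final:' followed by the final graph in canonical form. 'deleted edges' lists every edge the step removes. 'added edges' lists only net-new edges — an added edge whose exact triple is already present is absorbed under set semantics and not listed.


step 1: rule r1; match: 0->17, 1->12, 2->9, 3->10, 4->6; deleted nodes 9, 12; deleted edges (12,9,fn); (12,10,arg); (17,6,arg); (17,12,fn); added nodes 18; added edges (17,10,fn); (17,18,arg); (18,6,arg); (18,6,fn); result: nodes: 2:T, 3:W, 4:A, 5:T, 6:A, 10:D, 17:A, 18:A edges: (4,2,fn); (4,3,arg); (6,4,fn); (6,5,arg); (17,10,fn); (17,18,arg); (18,6,arg); (18,6,fn)
step 2: rule r2; match: 0->6, 1->4, 2->2, 3->3, 4->5; deleted nodes 2, 4; deleted edges (4,2,fn); (4,3,arg); (6,4,fn); (6,5,arg); added nodes (none); added edges (6,3,arg); (6,5,fn); result: nodes: 3:W, 5:T, 6:A, 10:D, 17:A, 18:A edges: (6,3,arg); (6,5,fn); (17,10,fn); (17,18,arg); (18,6,arg); (18,6,fn)
final:
nodes: 3:W, 5:T, 6:A, 10:D, 17:A, 18:A
edges: (6,3,arg); (6,5,fn); (17,10,fn); (17,18,arg); (18,6,arg); (18,6,fn)


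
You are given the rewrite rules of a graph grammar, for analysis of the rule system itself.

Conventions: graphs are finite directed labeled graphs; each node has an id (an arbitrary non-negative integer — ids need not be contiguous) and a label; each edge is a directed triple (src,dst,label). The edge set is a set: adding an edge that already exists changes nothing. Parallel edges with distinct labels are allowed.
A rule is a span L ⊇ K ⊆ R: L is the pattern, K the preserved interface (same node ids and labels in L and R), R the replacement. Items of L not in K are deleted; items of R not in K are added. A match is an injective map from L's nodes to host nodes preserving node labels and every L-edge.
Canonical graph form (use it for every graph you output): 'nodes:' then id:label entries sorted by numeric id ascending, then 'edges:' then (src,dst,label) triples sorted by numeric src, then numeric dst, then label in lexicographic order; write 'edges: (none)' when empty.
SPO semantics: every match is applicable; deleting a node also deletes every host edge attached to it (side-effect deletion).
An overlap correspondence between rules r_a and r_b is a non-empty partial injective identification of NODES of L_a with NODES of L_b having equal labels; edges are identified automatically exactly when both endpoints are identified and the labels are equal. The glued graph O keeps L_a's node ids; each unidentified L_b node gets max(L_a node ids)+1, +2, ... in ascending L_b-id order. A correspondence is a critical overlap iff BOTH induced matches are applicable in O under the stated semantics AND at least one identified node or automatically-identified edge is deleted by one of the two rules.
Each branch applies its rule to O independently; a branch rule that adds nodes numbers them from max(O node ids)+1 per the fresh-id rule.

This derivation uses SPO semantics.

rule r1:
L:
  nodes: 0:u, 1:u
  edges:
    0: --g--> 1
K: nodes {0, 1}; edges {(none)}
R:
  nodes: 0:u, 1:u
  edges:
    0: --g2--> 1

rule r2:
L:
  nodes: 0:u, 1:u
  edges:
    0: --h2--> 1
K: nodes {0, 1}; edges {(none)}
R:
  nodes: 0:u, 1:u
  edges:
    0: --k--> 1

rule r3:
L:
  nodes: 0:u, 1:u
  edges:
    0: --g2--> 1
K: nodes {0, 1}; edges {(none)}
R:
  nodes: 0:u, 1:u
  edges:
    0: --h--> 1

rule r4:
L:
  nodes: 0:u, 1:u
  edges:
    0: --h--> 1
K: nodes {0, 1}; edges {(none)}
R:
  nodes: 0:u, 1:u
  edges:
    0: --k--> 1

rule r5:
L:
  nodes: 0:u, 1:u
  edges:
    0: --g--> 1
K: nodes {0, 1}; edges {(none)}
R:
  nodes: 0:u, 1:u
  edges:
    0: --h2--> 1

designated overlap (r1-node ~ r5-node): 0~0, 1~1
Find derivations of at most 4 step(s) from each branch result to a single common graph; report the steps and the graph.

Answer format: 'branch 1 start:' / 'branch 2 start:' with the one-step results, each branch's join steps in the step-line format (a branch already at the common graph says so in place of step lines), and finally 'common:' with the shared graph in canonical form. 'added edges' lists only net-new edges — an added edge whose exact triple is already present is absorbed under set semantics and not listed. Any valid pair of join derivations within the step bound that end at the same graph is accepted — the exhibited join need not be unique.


branch 1 start:
nodes: 0:u, 1:u
edges: (0,1,g2)
branch 2 start:
nodes: 0:u, 1:u
edges: (0,1,h2)
branch 1 step 1: rule r3; match: 0->0, 1->1; deleted nodes (none); deleted edges (0,1,g2); added nodes (none); added edges (0,1,h); result: nodes: 0:u, 1:u edges: (0,1,h)
branch 1 step 2: rule r4; match: 0->0, 1->1; deleted nodes (none); deleted edges (0,1,h); added nodes (none); added edges (0,1,k); result: nodes: 0:u, 1:u edges: (0,1,k)
branch 2 step 1: rule r2; match: 0->0, 1->1; deleted nodes (none); deleted edges (0,1,h2); added nodes (none); added edges (0,1,k); result: nodes: 0:u, 1:u edges: (0,1,k)
common:
nodes: 0:u, 1:u
edges: (0,1,k)


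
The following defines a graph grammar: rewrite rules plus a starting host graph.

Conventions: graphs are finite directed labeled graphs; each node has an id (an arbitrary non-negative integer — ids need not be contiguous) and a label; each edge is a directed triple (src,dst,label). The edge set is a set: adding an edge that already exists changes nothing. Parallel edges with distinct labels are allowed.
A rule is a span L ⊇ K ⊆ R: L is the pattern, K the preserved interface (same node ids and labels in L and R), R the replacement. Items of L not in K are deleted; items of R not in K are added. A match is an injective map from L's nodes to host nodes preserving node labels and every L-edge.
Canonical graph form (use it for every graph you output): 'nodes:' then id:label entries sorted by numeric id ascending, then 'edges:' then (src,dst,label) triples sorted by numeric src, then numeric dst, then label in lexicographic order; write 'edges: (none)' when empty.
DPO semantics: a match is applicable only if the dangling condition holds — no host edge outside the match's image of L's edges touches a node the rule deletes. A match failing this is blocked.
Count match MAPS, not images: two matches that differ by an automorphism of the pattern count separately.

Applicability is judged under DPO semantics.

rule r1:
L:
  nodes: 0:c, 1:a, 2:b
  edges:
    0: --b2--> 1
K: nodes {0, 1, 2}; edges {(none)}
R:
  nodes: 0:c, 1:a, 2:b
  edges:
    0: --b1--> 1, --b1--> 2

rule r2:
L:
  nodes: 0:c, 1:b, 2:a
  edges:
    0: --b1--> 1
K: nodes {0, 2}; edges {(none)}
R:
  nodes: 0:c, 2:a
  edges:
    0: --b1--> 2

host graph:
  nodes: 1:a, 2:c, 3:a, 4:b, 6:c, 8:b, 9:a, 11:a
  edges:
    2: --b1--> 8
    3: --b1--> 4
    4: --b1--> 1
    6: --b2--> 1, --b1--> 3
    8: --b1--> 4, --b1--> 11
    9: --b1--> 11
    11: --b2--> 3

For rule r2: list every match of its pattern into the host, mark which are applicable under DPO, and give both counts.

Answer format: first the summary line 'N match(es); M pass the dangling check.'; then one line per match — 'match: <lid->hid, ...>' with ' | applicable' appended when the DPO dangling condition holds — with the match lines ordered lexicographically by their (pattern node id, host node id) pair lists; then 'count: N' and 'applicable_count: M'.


4 match(es); 0 pass the dangling check.
match: 0->2, 1->8, 2->1
match: 0->2, 1->8, 2->3
match: 0->2, 1->8, 2->9
match: 0->2, 1->8, 2->11
count: 4
applicable_count: 0


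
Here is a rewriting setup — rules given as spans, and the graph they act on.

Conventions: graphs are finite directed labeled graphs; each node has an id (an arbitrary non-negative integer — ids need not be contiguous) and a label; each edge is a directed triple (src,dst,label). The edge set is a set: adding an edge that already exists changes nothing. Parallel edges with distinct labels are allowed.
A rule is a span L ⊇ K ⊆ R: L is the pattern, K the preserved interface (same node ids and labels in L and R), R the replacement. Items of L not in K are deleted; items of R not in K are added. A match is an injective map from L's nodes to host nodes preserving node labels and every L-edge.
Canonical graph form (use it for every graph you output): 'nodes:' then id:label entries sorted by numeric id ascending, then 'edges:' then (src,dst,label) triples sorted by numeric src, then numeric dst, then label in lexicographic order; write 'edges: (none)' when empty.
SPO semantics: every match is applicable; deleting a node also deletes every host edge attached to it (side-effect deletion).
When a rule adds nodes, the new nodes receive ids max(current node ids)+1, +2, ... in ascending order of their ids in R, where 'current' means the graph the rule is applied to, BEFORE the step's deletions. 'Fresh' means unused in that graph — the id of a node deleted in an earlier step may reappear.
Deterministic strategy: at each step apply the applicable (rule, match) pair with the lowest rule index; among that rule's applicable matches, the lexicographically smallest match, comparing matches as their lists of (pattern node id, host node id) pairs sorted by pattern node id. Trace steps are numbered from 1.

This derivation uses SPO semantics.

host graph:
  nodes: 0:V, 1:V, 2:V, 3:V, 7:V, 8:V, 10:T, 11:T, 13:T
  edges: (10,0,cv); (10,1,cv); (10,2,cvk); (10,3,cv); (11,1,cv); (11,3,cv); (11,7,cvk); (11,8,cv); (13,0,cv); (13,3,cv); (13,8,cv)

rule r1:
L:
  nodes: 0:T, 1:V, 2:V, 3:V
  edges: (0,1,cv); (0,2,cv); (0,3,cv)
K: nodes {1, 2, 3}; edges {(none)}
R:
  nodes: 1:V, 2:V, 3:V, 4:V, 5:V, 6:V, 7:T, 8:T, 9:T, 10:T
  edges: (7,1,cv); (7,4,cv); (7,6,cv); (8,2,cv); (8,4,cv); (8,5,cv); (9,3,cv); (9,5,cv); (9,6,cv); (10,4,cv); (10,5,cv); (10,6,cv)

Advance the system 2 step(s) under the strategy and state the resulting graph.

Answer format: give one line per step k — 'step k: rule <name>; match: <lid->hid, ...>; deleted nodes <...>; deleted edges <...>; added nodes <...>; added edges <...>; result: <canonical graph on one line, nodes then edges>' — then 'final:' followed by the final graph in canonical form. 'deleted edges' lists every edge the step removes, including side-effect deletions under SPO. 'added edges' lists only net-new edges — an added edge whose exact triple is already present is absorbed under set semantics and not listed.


step 1: rule r1; match: 0->10, 1->0, 2->1, 3->3; deleted nodes 10; deleted edges (10,0,cv); (10,1,cv); (10,2,cvk); (10,3,cv); added nodes 14, 15, 16, 17, 18, 19, 20; added edges (17,0,cv); (17,14,cv); (17,16,cv); (18,1,cv); (18,14,cv); (18,15,cv); (19,3,cv); (19,15,cv); (19,16,cv); (20,14,cv); (20,15,cv); (20,16,cv); result: nodes: 0:V, 1:V, 2:V, 3:V, 7:V, 8:V, 11:T, 13:T, 14:V, 15:V, 16:V, 17:T, 18:T, 19:T, 20:T edges: (11,1,cv); (11,3,cv); (11,7,cvk); (11,8,cv); (13,0,cv); (13,3,cv); (13,8,cv); (17,0,cv); (17,14,cv); (17,16,cv); (18,1,cv); (18,14,cv); (18,15,cv); (19,3,cv); (19,15,cv); (19,16,cv); (20,14,cv); (20,15,cv); (20,16,cv)
step 2: rule r1; match: 0->11, 1->1, 2->3, 3->8; deleted nodes 11; deleted edges (11,1,cv); (11,3,cv); (11,7,cvk); (11,8,cv); added nodes 21, 22, 23, 24, 25, 26, 27; added edges (24,1,cv); (24,21,cv); (24,23,cv); (25,3,cv); (25,21,cv); (25,22,cv); (26,8,cv); (26,22,cv); (26,23,cv); (27,21,cv); (27,22,cv); (27,23,cv); result: nodes: 0:V, 1:V, 2:V, 3:V, 7:V, 8:V, 13:T, 14:V, 15:V, 16:V, 17:T, 18:T, 19:T, 20:T, 21:V, 22:V, 23:V, 24:T, 25:T, 26:T, 27:T edges: (13,0,cv); (13,3,cv); (13,8,cv); (17,0,cv); (17,14,cv); (17,16,cv); (18,1,cv); (18,14,cv); (18,15,cv); (19,3,cv); (19,15,cv); (19,16,cv); (20,14,cv); (20,15,cv); (20,16,cv); (24,1,cv); (24,21,cv); (24,23,cv); (25,3,cv); (25,21,cv); (25,22,cv); (26,8,cv); (26,22,cv); (26,23,cv); (27,21,cv); (27,22,cv); (27,23,cv)
final:
nodes: 0:V, 1:V, 2:V, 3:V, 7:V, 8:V, 13:T, 14:V, 15:V, 16:V, 17:T, 18:T, 19:T, 20:T, 21:V, 22:V, 23:V, 24:T, 25:T, 26:T, 27:T
edges: (13,0,cv); (13,3,cv); (13,8,cv); (17,0,cv); (17,14,cv); (17,16,cv); (18,1,cv); (18,14,cv); (18,15,cv); (19,3,cv); (19,15,cv); (19,16,cv); (20,14,cv); (20,15,cv); (20,16,cv); (24,1,cv); (24,21,cv); (24,23,cv); (25,3,cv); (25,21,cv); (25,22,cv); (26,8,cv); (26,22,cv); (26,23,cv); (27,21,cv); (27,22,cv); (27,23,cv)


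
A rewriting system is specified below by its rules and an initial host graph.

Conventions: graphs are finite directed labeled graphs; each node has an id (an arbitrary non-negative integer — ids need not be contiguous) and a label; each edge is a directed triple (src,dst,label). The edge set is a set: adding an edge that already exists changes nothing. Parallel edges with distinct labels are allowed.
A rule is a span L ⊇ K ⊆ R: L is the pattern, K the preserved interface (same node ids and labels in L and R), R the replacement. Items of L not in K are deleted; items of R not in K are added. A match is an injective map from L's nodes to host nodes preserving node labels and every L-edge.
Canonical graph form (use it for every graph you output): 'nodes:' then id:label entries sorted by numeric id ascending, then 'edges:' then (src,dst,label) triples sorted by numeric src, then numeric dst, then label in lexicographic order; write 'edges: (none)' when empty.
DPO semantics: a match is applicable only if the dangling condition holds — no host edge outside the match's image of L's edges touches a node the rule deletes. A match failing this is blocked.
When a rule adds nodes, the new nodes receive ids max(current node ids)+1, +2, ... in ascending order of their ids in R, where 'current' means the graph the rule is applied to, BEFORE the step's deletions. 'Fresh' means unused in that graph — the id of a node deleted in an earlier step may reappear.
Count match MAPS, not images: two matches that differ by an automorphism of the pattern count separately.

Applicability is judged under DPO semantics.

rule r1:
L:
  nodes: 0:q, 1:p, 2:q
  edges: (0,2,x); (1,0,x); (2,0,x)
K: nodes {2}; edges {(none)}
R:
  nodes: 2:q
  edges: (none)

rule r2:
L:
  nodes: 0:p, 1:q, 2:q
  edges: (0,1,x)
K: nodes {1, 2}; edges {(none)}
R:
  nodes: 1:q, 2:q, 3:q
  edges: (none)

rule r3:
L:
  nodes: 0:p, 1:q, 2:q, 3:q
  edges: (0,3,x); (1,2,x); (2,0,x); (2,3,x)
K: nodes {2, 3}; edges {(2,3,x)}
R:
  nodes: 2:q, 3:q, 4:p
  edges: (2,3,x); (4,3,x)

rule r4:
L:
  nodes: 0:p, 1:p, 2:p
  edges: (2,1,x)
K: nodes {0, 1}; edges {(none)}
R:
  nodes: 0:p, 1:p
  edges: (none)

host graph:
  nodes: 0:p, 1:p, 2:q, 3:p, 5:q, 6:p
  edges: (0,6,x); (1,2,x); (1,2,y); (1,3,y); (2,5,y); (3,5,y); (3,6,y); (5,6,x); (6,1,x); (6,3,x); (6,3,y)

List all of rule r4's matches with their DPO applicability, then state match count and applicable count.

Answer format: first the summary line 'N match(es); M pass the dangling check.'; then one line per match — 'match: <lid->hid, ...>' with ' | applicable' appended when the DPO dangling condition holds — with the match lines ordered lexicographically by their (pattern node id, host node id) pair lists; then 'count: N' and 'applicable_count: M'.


6 match(es); 2 pass the dangling check.
match: 0->0, 1->1, 2->6
match: 0->0, 1->3, 2->6
match: 0->1, 1->3, 2->6
match: 0->1, 1->6, 2->0 | applicable
match: 0->3, 1->1, 2->6
match: 0->3, 1->6, 2->0 | applicable
count: 6
applicable_count: 2


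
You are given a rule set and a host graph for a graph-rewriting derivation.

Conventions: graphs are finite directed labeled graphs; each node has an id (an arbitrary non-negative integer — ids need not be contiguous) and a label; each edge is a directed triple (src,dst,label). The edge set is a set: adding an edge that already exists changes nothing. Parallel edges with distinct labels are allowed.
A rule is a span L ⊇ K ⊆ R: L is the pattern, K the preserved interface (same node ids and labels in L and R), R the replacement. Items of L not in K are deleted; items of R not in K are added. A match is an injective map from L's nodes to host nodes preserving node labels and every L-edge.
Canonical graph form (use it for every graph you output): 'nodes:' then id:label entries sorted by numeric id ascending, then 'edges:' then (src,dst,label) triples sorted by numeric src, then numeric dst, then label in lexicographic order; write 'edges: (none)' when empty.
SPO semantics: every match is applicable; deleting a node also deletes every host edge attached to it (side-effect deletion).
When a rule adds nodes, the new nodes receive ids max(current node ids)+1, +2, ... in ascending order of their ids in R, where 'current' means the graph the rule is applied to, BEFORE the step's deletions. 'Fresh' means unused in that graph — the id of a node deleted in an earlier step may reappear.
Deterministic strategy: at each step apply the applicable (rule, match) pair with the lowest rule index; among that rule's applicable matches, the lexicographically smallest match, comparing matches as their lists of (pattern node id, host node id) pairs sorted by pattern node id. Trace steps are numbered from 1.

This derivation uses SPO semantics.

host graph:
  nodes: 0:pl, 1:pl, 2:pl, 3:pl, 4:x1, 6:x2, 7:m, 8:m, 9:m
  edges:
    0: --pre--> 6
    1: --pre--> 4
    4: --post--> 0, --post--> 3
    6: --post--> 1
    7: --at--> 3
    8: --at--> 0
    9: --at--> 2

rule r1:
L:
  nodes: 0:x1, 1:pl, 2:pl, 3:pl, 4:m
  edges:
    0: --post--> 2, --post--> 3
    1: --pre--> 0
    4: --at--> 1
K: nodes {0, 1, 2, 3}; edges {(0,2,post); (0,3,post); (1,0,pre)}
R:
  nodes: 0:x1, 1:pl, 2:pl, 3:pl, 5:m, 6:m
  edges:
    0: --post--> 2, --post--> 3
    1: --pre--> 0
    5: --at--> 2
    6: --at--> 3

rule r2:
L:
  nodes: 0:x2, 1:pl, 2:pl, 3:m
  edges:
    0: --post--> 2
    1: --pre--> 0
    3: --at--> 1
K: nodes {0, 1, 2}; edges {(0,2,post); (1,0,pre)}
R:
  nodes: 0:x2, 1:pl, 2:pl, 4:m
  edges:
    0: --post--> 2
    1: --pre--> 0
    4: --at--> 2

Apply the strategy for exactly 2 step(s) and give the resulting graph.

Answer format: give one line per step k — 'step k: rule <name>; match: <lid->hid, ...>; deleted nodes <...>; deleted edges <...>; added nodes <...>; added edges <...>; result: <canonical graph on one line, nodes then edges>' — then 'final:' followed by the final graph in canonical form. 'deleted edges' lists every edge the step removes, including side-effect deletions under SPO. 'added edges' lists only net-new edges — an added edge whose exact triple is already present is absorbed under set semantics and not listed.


step 1: rule r2; match: 0->6, 1->0, 2->1, 3->8; deleted nodes 8; deleted edges (8,0,at); added nodes 10; added edges (10,1,at); result: nodes: 0:pl, 1:pl, 2:pl, 3:pl, 4:x1, 6:x2, 7:m, 9:m, 10:m edges: (0,6,pre); (1,4,pre); (4,0,post); (4,3,post); (6,1,post); (7,3,at); (9,2,at); (10,1,at)
step 2: rule r1; match: 0->4, 1->1, 2->0, 3->3, 4->10; deleted nodes 10; deleted edges (10,1,at); added nodes 11, 12; added edges (11,0,at); (12,3,at); result: nodes: 0:pl, 1:pl, 2:pl, 3:pl, 4:x1, 6:x2, 7:m, 9:m, 11:m, 12:m edges: (0,6,pre); (1,4,pre); (4,0,post); (4,3,post); (6,1,post); (7,3,at); (9,2,at); (11,0,at); (12,3,at)
final:
nodes: 0:pl, 1:pl, 2:pl, 3:pl, 4:x1, 6:x2, 7:m, 9:m, 11:m, 12:m
edges: (0,6,pre); (1,4,pre); (4,0,post); (4,3,post); (6,1,post); (7,3,at); (9,2,at); (11,0,at); (12,3,at)


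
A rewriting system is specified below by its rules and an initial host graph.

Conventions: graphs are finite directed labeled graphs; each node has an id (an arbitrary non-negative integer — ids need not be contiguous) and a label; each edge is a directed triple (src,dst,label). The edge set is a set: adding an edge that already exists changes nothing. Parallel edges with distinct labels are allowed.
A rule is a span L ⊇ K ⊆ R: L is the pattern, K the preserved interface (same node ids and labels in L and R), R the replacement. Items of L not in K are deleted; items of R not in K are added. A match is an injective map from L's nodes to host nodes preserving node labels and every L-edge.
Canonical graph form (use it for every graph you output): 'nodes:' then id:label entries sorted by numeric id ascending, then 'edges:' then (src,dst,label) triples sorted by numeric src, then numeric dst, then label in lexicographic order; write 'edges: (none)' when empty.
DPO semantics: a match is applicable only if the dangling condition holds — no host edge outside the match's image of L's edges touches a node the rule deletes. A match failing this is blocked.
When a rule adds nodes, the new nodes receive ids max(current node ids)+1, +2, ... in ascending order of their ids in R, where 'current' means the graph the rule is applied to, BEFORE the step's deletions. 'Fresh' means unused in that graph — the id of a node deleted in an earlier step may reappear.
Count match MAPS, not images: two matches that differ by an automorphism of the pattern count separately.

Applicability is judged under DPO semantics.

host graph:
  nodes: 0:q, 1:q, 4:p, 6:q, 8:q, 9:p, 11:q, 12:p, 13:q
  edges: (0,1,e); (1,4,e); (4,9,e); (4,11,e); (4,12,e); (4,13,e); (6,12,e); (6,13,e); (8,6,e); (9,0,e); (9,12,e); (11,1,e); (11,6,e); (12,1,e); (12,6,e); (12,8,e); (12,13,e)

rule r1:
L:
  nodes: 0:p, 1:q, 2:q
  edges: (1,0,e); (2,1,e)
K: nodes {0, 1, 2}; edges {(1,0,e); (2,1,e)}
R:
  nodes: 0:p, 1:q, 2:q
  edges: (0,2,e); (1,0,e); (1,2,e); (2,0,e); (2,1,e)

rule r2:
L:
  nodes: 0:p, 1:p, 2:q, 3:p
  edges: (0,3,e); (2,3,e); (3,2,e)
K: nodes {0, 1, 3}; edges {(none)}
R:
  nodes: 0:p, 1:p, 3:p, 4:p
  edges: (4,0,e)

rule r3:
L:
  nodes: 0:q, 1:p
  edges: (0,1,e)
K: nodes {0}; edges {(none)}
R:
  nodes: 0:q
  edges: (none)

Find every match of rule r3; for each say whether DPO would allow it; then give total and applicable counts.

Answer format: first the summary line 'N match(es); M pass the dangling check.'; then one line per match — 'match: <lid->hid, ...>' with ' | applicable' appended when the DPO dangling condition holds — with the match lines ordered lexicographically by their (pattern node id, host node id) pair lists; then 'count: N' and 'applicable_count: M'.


2 match(es); 0 pass the dangling check.
match: 0->1, 1->4
match: 0->6, 1->12
count: 2
applicable_count: 0


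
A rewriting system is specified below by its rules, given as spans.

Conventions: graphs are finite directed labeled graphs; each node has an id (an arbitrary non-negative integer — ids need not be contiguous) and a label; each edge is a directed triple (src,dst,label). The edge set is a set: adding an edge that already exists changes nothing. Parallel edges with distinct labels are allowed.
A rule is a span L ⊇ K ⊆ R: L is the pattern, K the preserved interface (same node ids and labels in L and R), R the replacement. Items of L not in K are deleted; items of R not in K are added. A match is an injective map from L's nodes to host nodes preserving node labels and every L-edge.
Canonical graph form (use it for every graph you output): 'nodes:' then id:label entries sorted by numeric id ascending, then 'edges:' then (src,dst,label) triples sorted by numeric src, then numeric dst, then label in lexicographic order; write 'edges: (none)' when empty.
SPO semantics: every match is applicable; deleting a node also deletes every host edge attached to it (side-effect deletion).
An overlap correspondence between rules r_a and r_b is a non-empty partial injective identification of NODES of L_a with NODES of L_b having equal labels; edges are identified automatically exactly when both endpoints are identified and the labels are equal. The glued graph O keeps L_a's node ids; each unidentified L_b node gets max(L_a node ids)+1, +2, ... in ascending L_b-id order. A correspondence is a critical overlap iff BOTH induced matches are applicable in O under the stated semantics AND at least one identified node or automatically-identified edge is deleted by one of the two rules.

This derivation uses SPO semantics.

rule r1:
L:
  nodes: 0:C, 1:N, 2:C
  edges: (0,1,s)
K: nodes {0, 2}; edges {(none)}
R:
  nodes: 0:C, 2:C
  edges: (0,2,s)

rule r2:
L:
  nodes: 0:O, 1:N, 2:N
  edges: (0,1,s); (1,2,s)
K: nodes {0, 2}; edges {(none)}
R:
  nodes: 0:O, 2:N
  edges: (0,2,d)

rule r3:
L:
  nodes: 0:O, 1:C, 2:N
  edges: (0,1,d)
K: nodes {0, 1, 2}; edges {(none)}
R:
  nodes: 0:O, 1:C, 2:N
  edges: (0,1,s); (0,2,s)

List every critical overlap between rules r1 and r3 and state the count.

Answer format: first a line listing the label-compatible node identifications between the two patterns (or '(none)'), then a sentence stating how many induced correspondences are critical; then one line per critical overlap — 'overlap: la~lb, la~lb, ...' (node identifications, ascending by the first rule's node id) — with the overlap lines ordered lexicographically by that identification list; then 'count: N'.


label-compatible node identifications between L(r1) and L(r3): 0~1, 1~2, 2~1
3 of the induced correspondences are critical overlaps of r1 and r3.
overlap: 0~1, 1~2
overlap: 1~2
overlap: 1~2, 2~1
count: 3


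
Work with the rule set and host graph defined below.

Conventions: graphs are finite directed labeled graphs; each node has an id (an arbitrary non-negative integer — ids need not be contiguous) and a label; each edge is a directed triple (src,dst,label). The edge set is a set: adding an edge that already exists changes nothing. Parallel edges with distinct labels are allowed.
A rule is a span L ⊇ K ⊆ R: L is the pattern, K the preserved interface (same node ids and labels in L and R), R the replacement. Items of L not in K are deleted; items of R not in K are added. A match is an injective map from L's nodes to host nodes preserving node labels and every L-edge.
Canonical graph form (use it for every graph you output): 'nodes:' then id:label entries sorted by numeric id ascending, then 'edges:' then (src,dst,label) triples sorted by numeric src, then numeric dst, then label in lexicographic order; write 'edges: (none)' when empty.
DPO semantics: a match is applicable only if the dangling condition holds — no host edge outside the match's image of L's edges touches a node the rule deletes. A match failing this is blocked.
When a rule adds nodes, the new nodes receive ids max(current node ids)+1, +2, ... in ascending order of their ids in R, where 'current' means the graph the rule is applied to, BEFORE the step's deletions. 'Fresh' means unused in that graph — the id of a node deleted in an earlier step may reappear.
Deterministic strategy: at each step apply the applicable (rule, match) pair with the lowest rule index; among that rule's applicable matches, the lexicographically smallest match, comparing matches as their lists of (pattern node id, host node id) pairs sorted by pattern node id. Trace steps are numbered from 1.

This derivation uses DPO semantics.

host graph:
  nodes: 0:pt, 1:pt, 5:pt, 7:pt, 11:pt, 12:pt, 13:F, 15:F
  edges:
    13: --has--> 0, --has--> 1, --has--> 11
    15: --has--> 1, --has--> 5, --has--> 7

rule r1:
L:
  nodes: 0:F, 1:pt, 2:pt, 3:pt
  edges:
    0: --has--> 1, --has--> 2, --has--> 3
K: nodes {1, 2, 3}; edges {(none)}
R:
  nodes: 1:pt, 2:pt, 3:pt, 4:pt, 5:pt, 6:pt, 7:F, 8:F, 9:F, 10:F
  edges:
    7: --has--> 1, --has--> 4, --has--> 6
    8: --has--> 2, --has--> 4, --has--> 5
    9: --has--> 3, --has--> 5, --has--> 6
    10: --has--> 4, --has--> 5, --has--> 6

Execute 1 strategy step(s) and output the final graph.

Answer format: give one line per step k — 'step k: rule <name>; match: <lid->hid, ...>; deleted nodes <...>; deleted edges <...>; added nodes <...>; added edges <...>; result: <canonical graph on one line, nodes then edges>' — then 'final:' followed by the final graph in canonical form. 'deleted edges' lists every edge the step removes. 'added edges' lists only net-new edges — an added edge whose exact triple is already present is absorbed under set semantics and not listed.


step 1: rule r1; match: 0->13, 1->0, 2->1, 3->11; deleted nodes 13; deleted edges (13,0,has); (13,1,has); (13,11,has); added nodes 16, 17, 18, 19, 20, 21, 22; added edges (19,0,has); (19,16,has); (19,18,has); (20,1,has); (20,16,has); (20,17,has); (21,11,has); (21,17,has); (21,18,has); (22,16,has); (22,17,has); (22,18,has); result: nodes: 0:pt, 1:pt, 5:pt, 7:pt, 11:pt, 12:pt, 15:F, 16:pt, 17:pt, 18:pt, 19:F, 20:F, 21:F, 22:F edges: (15,1,has); (15,5,has); (15,7,has); (19,0,has); (19,16,has); (19,18,has); (20,1,has); (20,16,has); (20,17,has); (21,11,has); (21,17,has); (21,18,has); (22,16,has); (22,17,has); (22,18,has)
final:
nodes: 0:pt, 1:pt, 5:pt, 7:pt, 11:pt, 12:pt, 15:F, 16:pt, 17:pt, 18:pt, 19:F, 20:F, 21:F, 22:F
edges: (15,1,has); (15,5,has); (15,7,has); (19,0,has); (19,16,has); (19,18,has); (20,1,has); (20,16,has); (20,17,has); (21,11,has); (21,17,has); (21,18,has); (22,16,has); (22,17,has); (22,18,has)


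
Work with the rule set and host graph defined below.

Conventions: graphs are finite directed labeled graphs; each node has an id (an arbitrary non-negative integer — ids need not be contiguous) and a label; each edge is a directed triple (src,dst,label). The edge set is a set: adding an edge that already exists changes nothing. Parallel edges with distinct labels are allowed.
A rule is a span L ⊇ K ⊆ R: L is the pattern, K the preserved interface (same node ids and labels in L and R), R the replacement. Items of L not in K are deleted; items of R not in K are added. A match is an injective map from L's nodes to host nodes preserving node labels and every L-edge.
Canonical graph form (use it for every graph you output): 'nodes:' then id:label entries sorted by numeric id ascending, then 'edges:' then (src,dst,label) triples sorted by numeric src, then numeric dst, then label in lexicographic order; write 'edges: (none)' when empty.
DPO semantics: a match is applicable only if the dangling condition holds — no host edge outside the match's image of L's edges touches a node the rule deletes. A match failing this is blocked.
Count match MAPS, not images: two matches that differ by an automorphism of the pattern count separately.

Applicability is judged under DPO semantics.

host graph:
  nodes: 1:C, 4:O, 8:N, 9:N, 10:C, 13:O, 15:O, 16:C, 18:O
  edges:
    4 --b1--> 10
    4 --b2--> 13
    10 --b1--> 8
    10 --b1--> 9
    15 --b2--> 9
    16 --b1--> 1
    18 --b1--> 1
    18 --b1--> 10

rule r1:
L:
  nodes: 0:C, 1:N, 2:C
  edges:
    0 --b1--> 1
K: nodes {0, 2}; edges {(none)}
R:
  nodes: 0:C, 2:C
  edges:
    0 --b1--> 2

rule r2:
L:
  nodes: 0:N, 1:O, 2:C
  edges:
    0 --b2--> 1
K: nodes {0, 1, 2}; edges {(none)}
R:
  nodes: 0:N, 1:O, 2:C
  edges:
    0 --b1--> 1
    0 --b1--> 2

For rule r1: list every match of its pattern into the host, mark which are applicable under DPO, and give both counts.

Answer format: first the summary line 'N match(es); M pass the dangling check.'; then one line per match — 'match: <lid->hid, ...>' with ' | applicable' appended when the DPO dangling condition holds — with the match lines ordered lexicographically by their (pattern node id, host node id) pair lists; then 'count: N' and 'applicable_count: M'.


4 match(es); 2 pass the dangling check.
match: 0->10, 1->8, 2->1 | applicable
match: 0->10, 1->8, 2->16 | applicable
match: 0->10, 1->9, 2->1
match: 0->10, 1->9, 2->16
count: 4
applicable_count: 2


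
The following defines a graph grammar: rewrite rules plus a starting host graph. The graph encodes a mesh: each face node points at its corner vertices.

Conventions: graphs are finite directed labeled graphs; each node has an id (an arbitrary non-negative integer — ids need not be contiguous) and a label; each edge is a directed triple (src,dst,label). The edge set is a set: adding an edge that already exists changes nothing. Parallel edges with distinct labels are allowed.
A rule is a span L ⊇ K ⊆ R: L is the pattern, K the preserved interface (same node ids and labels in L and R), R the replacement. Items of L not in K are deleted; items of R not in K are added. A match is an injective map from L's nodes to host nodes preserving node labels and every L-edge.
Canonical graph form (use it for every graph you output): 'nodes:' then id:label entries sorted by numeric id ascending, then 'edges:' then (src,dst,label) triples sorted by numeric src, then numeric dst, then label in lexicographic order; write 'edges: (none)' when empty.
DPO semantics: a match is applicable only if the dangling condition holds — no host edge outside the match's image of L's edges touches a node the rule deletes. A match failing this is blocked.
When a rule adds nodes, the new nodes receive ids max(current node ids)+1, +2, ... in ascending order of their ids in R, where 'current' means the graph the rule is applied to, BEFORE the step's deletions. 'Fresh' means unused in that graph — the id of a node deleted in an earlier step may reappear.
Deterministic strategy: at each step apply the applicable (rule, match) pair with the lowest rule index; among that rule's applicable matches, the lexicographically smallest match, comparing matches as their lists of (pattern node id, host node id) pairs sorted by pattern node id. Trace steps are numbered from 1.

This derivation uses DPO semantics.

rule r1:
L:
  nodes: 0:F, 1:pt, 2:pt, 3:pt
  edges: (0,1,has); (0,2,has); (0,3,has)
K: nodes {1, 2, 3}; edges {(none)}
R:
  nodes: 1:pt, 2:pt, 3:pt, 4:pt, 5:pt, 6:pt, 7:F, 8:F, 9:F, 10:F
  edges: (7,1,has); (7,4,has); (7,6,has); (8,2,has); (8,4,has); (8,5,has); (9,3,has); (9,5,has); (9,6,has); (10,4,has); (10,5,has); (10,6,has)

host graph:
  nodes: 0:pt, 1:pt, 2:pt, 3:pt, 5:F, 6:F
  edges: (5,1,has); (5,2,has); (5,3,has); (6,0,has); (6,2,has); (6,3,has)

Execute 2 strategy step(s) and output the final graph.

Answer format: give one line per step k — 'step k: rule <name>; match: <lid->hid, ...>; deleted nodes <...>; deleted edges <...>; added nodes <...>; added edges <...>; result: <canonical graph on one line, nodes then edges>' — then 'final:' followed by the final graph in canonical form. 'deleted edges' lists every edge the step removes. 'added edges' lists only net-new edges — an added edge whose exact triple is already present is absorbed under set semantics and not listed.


step 1: rule r1; match: 0->5, 1->1, 2->2, 3->3; deleted nodes 5; deleted edges (5,1,has); (5,2,has); (5,3,has); added nodes 7, 8, 9, 10, 11, 12, 13; added edges (10,1,has); (10,7,has); (10,9,has); (11,2,has); (11,7,has); (11,8,has); (12,3,has); (12,8,has); (12,9,has); (13,7,has); (13,8,has); (13,9,has); result: nodes: 0:pt, 1:pt, 2:pt, 3:pt, 6:F, 7:pt, 8:pt, 9:pt, 10:F, 11:F, 12:F, 13:F edges: (6,0,has); (6,2,has); (6,3,has); (10,1,has); (10,7,has); (10,9,has); (11,2,has); (11,7,has); (11,8,has); (12,3,has); (12,8,has); (12,9,has); (13,7,has); (13,8,has); (13,9,has)
step 2: rule r1; match: 0->6, 1->0, 2->2, 3->3; deleted nodes 6; deleted edges (6,0,has); (6,2,has); (6,3,has); added nodes 14, 15, 16, 17, 18, 19, 20; added edges (17,0,has); (17,14,has); (17,16,has); (18,2,has); (18,14,has); (18,15,has); (19,3,has); (19,15,has); (19,16,has); (20,14,has); (20,15,has); (20,16,has); result: nodes: 0:pt, 1:pt, 2:pt, 3:pt, 7:pt, 8:pt, 9:pt, 10:F, 11:F, 12:F, 13:F, 14:pt, 15:pt, 16:pt, 17:F, 18:F, 19:F, 20:F edges: (10,1,has); (10,7,has); (10,9,has); (11,2,has); (11,7,has); (11,8,has); (12,3,has); (12,8,has); (12,9,has); (13,7,has); (13,8,has); (13,9,has); (17,0,has); (17,14,has); (17,16,has); (18,2,has); (18,14,has); (18,15,has); (19,3,has); (19,15,has); (19,16,has); (20,14,has); (20,15,has); (20,16,has)
final:
nodes: 0:pt, 1:pt, 2:pt, 3:pt, 7:pt, 8:pt, 9:pt, 10:F, 11:F, 12:F, 13:F, 14:pt, 15:pt, 16:pt, 17:F, 18:F, 19:F, 20:F
edges: (10,1,has); (10,7,has); (10,9,has); (11,2,has); (11,7,has); (11,8,has); (12,3,has); (12,8,has); (12,9,has); (13,7,has); (13,8,has); (13,9,has); (17,0,has); (17,14,has); (17,16,has); (18,2,has); (18,14,has); (18,15,has); (19,3,has); (19,15,has); (19,16,has); (20,14,has); (20,15,has); (20,16,has)


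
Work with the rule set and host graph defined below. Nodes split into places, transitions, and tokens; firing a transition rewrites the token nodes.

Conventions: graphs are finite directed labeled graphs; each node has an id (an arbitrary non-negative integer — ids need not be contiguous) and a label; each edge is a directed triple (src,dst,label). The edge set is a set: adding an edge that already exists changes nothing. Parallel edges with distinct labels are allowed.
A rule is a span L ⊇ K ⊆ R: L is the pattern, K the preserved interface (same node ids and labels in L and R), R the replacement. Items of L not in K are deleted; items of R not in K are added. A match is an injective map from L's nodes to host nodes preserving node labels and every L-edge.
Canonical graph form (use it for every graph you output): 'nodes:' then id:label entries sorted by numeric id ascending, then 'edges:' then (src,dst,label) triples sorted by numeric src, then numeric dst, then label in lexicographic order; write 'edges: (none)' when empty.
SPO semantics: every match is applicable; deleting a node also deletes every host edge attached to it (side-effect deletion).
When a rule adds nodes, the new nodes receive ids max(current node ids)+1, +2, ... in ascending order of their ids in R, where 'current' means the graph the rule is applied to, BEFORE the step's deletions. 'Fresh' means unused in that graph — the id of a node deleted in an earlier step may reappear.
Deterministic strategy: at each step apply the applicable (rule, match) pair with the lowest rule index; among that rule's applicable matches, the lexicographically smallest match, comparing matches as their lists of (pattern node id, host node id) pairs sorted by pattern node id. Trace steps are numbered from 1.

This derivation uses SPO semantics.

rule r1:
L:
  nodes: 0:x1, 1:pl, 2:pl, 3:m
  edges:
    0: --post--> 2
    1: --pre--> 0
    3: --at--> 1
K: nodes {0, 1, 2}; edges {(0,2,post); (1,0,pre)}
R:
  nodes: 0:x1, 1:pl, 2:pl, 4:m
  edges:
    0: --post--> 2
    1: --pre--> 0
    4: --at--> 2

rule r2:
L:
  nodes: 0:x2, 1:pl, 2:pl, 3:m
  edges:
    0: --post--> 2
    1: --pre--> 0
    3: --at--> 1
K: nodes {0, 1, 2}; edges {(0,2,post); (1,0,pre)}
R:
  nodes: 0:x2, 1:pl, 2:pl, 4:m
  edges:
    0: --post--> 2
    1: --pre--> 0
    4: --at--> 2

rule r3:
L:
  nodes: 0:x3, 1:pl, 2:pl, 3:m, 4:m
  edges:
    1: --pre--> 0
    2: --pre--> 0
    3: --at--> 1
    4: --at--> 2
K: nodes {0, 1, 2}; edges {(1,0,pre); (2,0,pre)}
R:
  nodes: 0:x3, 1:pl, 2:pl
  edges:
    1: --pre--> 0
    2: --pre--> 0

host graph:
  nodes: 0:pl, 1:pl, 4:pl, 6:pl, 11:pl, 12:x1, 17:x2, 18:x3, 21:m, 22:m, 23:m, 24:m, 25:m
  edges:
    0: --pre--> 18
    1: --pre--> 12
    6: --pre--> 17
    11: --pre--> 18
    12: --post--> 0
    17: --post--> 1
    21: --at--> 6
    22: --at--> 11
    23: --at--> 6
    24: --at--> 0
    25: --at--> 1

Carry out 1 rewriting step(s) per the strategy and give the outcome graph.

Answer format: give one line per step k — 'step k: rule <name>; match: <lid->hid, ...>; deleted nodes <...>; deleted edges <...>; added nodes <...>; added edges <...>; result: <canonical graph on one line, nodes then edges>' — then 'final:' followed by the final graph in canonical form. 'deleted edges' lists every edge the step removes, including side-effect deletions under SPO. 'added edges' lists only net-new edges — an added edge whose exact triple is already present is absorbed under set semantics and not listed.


step 1: rule r1; match: 0->12, 1->1, 2->0, 3->25; deleted nodes 25; deleted edges (25,1,at); added nodes 26; added edges (26,0,at); result: nodes: 0:pl, 1:pl, 4:pl, 6:pl, 11:pl, 12:x1, 17:x2, 18:x3, 21:m, 22:m, 23:m, 24:m, 26:m edges: (0,18,pre); (1,12,pre); (6,17,pre); (11,18,pre); (12,0,post); (17,1,post); (21,6,at); (22,11,at); (23,6,at); (24,0,at); (26,0,at)
final:
nodes: 0:pl, 1:pl, 4:pl, 6:pl, 11:pl, 12:x1, 17:x2, 18:x3, 21:m, 22:m, 23:m, 24:m, 26:m
edges: (0,18,pre); (1,12,pre); (6,17,pre); (11,18,pre); (12,0,post); (17,1,post); (21,6,at); (22,11,at); (23,6,at); (24,0,at); (26,0,at)
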